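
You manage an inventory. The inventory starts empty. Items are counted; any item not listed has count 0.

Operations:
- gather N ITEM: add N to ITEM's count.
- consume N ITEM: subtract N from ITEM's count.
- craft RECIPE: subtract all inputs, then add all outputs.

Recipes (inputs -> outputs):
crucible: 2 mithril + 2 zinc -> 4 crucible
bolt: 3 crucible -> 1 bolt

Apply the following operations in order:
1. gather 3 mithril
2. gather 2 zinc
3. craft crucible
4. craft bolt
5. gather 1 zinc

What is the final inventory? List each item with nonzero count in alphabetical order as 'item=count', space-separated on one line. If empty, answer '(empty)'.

After 1 (gather 3 mithril): mithril=3
After 2 (gather 2 zinc): mithril=3 zinc=2
After 3 (craft crucible): crucible=4 mithril=1
After 4 (craft bolt): bolt=1 crucible=1 mithril=1
After 5 (gather 1 zinc): bolt=1 crucible=1 mithril=1 zinc=1

Answer: bolt=1 crucible=1 mithril=1 zinc=1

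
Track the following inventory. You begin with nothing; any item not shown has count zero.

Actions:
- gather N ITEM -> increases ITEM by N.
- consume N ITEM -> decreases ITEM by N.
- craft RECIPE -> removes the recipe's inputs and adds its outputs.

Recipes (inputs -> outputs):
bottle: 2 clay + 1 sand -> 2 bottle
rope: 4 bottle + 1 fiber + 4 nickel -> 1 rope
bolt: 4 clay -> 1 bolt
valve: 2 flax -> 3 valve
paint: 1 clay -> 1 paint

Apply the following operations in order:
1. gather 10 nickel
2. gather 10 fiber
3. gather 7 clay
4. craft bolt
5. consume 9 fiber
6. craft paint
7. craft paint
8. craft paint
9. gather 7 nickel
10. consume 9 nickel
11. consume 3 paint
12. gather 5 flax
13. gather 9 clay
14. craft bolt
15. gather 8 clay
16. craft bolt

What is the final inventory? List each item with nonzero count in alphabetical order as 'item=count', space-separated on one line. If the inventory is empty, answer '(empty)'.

Answer: bolt=3 clay=9 fiber=1 flax=5 nickel=8

Derivation:
After 1 (gather 10 nickel): nickel=10
After 2 (gather 10 fiber): fiber=10 nickel=10
After 3 (gather 7 clay): clay=7 fiber=10 nickel=10
After 4 (craft bolt): bolt=1 clay=3 fiber=10 nickel=10
After 5 (consume 9 fiber): bolt=1 clay=3 fiber=1 nickel=10
After 6 (craft paint): bolt=1 clay=2 fiber=1 nickel=10 paint=1
After 7 (craft paint): bolt=1 clay=1 fiber=1 nickel=10 paint=2
After 8 (craft paint): bolt=1 fiber=1 nickel=10 paint=3
After 9 (gather 7 nickel): bolt=1 fiber=1 nickel=17 paint=3
After 10 (consume 9 nickel): bolt=1 fiber=1 nickel=8 paint=3
After 11 (consume 3 paint): bolt=1 fiber=1 nickel=8
After 12 (gather 5 flax): bolt=1 fiber=1 flax=5 nickel=8
After 13 (gather 9 clay): bolt=1 clay=9 fiber=1 flax=5 nickel=8
After 14 (craft bolt): bolt=2 clay=5 fiber=1 flax=5 nickel=8
After 15 (gather 8 clay): bolt=2 clay=13 fiber=1 flax=5 nickel=8
After 16 (craft bolt): bolt=3 clay=9 fiber=1 flax=5 nickel=8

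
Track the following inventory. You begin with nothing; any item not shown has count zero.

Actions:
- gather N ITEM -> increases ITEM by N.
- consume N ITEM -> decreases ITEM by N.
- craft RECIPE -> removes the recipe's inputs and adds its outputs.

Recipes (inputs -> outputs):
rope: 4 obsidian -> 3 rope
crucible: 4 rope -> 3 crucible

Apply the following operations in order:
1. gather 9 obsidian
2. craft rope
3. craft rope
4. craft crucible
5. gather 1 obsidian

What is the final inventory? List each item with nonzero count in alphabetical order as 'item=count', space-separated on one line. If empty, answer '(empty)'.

After 1 (gather 9 obsidian): obsidian=9
After 2 (craft rope): obsidian=5 rope=3
After 3 (craft rope): obsidian=1 rope=6
After 4 (craft crucible): crucible=3 obsidian=1 rope=2
After 5 (gather 1 obsidian): crucible=3 obsidian=2 rope=2

Answer: crucible=3 obsidian=2 rope=2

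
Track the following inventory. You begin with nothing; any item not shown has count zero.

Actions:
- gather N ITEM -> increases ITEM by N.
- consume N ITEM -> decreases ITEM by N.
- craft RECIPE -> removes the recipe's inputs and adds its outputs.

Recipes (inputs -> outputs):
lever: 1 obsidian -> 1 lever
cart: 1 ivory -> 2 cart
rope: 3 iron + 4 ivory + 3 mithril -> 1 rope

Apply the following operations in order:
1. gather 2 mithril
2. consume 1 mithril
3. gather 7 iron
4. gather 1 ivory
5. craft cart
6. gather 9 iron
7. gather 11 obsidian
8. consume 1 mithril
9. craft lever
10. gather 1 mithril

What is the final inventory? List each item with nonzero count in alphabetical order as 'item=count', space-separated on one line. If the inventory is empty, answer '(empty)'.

Answer: cart=2 iron=16 lever=1 mithril=1 obsidian=10

Derivation:
After 1 (gather 2 mithril): mithril=2
After 2 (consume 1 mithril): mithril=1
After 3 (gather 7 iron): iron=7 mithril=1
After 4 (gather 1 ivory): iron=7 ivory=1 mithril=1
After 5 (craft cart): cart=2 iron=7 mithril=1
After 6 (gather 9 iron): cart=2 iron=16 mithril=1
After 7 (gather 11 obsidian): cart=2 iron=16 mithril=1 obsidian=11
After 8 (consume 1 mithril): cart=2 iron=16 obsidian=11
After 9 (craft lever): cart=2 iron=16 lever=1 obsidian=10
After 10 (gather 1 mithril): cart=2 iron=16 lever=1 mithril=1 obsidian=10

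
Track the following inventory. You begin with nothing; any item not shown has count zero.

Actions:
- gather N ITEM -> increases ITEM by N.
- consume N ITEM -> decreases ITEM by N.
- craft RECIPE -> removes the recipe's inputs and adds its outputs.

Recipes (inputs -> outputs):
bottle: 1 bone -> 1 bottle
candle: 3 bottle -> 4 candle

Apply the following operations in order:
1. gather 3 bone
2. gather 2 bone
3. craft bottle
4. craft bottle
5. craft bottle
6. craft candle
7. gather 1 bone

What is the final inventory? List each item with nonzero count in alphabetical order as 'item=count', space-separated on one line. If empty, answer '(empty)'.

After 1 (gather 3 bone): bone=3
After 2 (gather 2 bone): bone=5
After 3 (craft bottle): bone=4 bottle=1
After 4 (craft bottle): bone=3 bottle=2
After 5 (craft bottle): bone=2 bottle=3
After 6 (craft candle): bone=2 candle=4
After 7 (gather 1 bone): bone=3 candle=4

Answer: bone=3 candle=4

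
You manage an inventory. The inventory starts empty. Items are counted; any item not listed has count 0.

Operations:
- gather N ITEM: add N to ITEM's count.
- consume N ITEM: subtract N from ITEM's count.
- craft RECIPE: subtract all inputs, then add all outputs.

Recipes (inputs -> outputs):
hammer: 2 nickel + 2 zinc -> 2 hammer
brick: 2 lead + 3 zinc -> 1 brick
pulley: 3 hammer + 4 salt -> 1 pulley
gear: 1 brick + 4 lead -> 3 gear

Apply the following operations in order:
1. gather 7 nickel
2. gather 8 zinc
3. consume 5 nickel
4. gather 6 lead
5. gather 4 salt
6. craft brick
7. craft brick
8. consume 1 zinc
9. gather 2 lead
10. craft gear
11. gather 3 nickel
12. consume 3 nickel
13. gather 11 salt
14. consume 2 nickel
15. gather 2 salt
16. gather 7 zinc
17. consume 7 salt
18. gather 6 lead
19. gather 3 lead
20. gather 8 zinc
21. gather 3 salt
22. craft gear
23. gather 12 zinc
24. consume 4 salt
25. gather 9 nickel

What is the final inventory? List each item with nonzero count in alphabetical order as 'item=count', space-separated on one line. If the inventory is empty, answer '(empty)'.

After 1 (gather 7 nickel): nickel=7
After 2 (gather 8 zinc): nickel=7 zinc=8
After 3 (consume 5 nickel): nickel=2 zinc=8
After 4 (gather 6 lead): lead=6 nickel=2 zinc=8
After 5 (gather 4 salt): lead=6 nickel=2 salt=4 zinc=8
After 6 (craft brick): brick=1 lead=4 nickel=2 salt=4 zinc=5
After 7 (craft brick): brick=2 lead=2 nickel=2 salt=4 zinc=2
After 8 (consume 1 zinc): brick=2 lead=2 nickel=2 salt=4 zinc=1
After 9 (gather 2 lead): brick=2 lead=4 nickel=2 salt=4 zinc=1
After 10 (craft gear): brick=1 gear=3 nickel=2 salt=4 zinc=1
After 11 (gather 3 nickel): brick=1 gear=3 nickel=5 salt=4 zinc=1
After 12 (consume 3 nickel): brick=1 gear=3 nickel=2 salt=4 zinc=1
After 13 (gather 11 salt): brick=1 gear=3 nickel=2 salt=15 zinc=1
After 14 (consume 2 nickel): brick=1 gear=3 salt=15 zinc=1
After 15 (gather 2 salt): brick=1 gear=3 salt=17 zinc=1
After 16 (gather 7 zinc): brick=1 gear=3 salt=17 zinc=8
After 17 (consume 7 salt): brick=1 gear=3 salt=10 zinc=8
After 18 (gather 6 lead): brick=1 gear=3 lead=6 salt=10 zinc=8
After 19 (gather 3 lead): brick=1 gear=3 lead=9 salt=10 zinc=8
After 20 (gather 8 zinc): brick=1 gear=3 lead=9 salt=10 zinc=16
After 21 (gather 3 salt): brick=1 gear=3 lead=9 salt=13 zinc=16
After 22 (craft gear): gear=6 lead=5 salt=13 zinc=16
After 23 (gather 12 zinc): gear=6 lead=5 salt=13 zinc=28
After 24 (consume 4 salt): gear=6 lead=5 salt=9 zinc=28
After 25 (gather 9 nickel): gear=6 lead=5 nickel=9 salt=9 zinc=28

Answer: gear=6 lead=5 nickel=9 salt=9 zinc=28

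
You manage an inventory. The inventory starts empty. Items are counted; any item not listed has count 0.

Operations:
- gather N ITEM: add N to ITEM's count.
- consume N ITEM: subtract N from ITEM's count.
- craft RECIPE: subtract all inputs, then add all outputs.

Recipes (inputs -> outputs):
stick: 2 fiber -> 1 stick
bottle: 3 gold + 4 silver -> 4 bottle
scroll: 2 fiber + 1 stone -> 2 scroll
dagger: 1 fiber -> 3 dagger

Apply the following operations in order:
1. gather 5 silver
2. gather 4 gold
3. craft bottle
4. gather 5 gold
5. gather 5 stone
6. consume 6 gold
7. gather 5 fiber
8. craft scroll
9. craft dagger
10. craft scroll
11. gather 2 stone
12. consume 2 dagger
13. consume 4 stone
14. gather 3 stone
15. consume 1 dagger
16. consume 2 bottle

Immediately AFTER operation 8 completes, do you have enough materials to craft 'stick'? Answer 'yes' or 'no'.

Answer: yes

Derivation:
After 1 (gather 5 silver): silver=5
After 2 (gather 4 gold): gold=4 silver=5
After 3 (craft bottle): bottle=4 gold=1 silver=1
After 4 (gather 5 gold): bottle=4 gold=6 silver=1
After 5 (gather 5 stone): bottle=4 gold=6 silver=1 stone=5
After 6 (consume 6 gold): bottle=4 silver=1 stone=5
After 7 (gather 5 fiber): bottle=4 fiber=5 silver=1 stone=5
After 8 (craft scroll): bottle=4 fiber=3 scroll=2 silver=1 stone=4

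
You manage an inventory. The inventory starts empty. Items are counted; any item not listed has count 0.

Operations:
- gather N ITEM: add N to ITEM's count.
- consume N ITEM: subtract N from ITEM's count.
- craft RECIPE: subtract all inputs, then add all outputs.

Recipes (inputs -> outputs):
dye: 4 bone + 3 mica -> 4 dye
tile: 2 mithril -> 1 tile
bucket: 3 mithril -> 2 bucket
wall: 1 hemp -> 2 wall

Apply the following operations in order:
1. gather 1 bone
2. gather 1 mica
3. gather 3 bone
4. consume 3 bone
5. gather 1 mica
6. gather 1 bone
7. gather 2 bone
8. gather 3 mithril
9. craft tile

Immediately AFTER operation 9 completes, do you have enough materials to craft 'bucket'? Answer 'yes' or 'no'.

After 1 (gather 1 bone): bone=1
After 2 (gather 1 mica): bone=1 mica=1
After 3 (gather 3 bone): bone=4 mica=1
After 4 (consume 3 bone): bone=1 mica=1
After 5 (gather 1 mica): bone=1 mica=2
After 6 (gather 1 bone): bone=2 mica=2
After 7 (gather 2 bone): bone=4 mica=2
After 8 (gather 3 mithril): bone=4 mica=2 mithril=3
After 9 (craft tile): bone=4 mica=2 mithril=1 tile=1

Answer: no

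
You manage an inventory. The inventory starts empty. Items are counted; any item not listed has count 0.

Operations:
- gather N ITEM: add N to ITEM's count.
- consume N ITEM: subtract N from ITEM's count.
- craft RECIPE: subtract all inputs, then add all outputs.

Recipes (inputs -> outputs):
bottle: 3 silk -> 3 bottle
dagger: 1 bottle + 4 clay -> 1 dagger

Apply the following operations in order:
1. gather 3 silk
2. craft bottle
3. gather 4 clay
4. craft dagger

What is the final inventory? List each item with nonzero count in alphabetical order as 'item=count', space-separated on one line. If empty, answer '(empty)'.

Answer: bottle=2 dagger=1

Derivation:
After 1 (gather 3 silk): silk=3
After 2 (craft bottle): bottle=3
After 3 (gather 4 clay): bottle=3 clay=4
After 4 (craft dagger): bottle=2 dagger=1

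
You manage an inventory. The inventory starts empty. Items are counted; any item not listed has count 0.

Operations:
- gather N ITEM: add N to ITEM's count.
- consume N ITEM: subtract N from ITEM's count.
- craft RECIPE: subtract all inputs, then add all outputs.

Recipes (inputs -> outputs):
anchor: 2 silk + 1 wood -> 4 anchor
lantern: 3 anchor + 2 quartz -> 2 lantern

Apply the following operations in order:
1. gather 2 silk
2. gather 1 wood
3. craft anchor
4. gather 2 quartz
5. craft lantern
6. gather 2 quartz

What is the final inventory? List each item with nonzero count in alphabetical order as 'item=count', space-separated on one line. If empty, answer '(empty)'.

After 1 (gather 2 silk): silk=2
After 2 (gather 1 wood): silk=2 wood=1
After 3 (craft anchor): anchor=4
After 4 (gather 2 quartz): anchor=4 quartz=2
After 5 (craft lantern): anchor=1 lantern=2
After 6 (gather 2 quartz): anchor=1 lantern=2 quartz=2

Answer: anchor=1 lantern=2 quartz=2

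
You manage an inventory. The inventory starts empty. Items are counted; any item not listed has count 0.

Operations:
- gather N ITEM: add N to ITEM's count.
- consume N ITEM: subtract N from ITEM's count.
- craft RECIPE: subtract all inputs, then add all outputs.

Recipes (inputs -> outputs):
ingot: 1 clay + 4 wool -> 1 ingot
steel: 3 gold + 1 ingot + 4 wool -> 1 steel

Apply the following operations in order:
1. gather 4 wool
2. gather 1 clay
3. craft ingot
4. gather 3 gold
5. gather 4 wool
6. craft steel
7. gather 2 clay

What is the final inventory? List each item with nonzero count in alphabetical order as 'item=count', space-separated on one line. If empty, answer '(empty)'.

After 1 (gather 4 wool): wool=4
After 2 (gather 1 clay): clay=1 wool=4
After 3 (craft ingot): ingot=1
After 4 (gather 3 gold): gold=3 ingot=1
After 5 (gather 4 wool): gold=3 ingot=1 wool=4
After 6 (craft steel): steel=1
After 7 (gather 2 clay): clay=2 steel=1

Answer: clay=2 steel=1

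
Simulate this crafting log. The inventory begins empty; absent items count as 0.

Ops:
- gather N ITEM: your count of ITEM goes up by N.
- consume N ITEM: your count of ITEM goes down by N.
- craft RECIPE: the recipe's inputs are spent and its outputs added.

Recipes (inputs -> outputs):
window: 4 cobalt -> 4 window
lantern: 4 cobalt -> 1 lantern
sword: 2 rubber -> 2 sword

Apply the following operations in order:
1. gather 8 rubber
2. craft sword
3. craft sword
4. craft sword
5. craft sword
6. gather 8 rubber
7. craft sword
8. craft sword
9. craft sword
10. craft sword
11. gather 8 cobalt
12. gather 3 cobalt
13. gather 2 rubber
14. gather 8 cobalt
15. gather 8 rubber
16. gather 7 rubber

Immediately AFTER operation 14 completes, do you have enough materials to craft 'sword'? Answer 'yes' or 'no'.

Answer: yes

Derivation:
After 1 (gather 8 rubber): rubber=8
After 2 (craft sword): rubber=6 sword=2
After 3 (craft sword): rubber=4 sword=4
After 4 (craft sword): rubber=2 sword=6
After 5 (craft sword): sword=8
After 6 (gather 8 rubber): rubber=8 sword=8
After 7 (craft sword): rubber=6 sword=10
After 8 (craft sword): rubber=4 sword=12
After 9 (craft sword): rubber=2 sword=14
After 10 (craft sword): sword=16
After 11 (gather 8 cobalt): cobalt=8 sword=16
After 12 (gather 3 cobalt): cobalt=11 sword=16
After 13 (gather 2 rubber): cobalt=11 rubber=2 sword=16
After 14 (gather 8 cobalt): cobalt=19 rubber=2 sword=16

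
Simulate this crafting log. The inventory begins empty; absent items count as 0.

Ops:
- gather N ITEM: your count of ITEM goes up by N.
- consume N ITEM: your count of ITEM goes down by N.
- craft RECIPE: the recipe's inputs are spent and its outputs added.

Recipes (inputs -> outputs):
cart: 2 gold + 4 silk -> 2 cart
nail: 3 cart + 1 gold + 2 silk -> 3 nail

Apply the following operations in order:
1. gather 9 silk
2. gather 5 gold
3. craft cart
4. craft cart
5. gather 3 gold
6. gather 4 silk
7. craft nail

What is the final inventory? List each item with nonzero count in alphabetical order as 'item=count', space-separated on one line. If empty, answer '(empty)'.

Answer: cart=1 gold=3 nail=3 silk=3

Derivation:
After 1 (gather 9 silk): silk=9
After 2 (gather 5 gold): gold=5 silk=9
After 3 (craft cart): cart=2 gold=3 silk=5
After 4 (craft cart): cart=4 gold=1 silk=1
After 5 (gather 3 gold): cart=4 gold=4 silk=1
After 6 (gather 4 silk): cart=4 gold=4 silk=5
After 7 (craft nail): cart=1 gold=3 nail=3 silk=3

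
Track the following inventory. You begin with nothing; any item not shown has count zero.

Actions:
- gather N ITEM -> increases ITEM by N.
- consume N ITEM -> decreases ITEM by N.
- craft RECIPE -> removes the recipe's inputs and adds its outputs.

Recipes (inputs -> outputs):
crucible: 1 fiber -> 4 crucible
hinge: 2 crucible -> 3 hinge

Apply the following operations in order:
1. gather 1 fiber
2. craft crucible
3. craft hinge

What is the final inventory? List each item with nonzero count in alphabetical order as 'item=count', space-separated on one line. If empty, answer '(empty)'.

After 1 (gather 1 fiber): fiber=1
After 2 (craft crucible): crucible=4
After 3 (craft hinge): crucible=2 hinge=3

Answer: crucible=2 hinge=3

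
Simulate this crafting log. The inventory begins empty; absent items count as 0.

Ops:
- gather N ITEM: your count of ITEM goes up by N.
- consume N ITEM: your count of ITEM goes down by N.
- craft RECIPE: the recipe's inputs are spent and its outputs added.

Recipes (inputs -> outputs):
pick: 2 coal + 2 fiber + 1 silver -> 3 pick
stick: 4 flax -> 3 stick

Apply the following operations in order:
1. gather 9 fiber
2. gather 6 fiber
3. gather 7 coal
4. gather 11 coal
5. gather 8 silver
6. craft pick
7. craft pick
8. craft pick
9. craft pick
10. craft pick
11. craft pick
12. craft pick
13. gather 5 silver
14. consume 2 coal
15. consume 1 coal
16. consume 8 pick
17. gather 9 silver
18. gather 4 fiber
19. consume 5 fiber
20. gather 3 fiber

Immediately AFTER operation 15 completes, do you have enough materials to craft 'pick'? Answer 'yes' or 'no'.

After 1 (gather 9 fiber): fiber=9
After 2 (gather 6 fiber): fiber=15
After 3 (gather 7 coal): coal=7 fiber=15
After 4 (gather 11 coal): coal=18 fiber=15
After 5 (gather 8 silver): coal=18 fiber=15 silver=8
After 6 (craft pick): coal=16 fiber=13 pick=3 silver=7
After 7 (craft pick): coal=14 fiber=11 pick=6 silver=6
After 8 (craft pick): coal=12 fiber=9 pick=9 silver=5
After 9 (craft pick): coal=10 fiber=7 pick=12 silver=4
After 10 (craft pick): coal=8 fiber=5 pick=15 silver=3
After 11 (craft pick): coal=6 fiber=3 pick=18 silver=2
After 12 (craft pick): coal=4 fiber=1 pick=21 silver=1
After 13 (gather 5 silver): coal=4 fiber=1 pick=21 silver=6
After 14 (consume 2 coal): coal=2 fiber=1 pick=21 silver=6
After 15 (consume 1 coal): coal=1 fiber=1 pick=21 silver=6

Answer: no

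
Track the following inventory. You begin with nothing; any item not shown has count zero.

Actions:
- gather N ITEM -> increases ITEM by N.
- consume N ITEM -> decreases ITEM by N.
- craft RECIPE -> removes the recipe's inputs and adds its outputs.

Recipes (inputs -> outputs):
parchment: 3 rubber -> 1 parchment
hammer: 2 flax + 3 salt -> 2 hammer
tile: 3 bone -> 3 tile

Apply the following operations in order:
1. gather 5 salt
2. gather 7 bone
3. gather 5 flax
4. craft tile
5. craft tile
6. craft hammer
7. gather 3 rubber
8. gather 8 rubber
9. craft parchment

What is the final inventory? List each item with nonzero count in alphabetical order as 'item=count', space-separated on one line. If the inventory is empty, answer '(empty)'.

Answer: bone=1 flax=3 hammer=2 parchment=1 rubber=8 salt=2 tile=6

Derivation:
After 1 (gather 5 salt): salt=5
After 2 (gather 7 bone): bone=7 salt=5
After 3 (gather 5 flax): bone=7 flax=5 salt=5
After 4 (craft tile): bone=4 flax=5 salt=5 tile=3
After 5 (craft tile): bone=1 flax=5 salt=5 tile=6
After 6 (craft hammer): bone=1 flax=3 hammer=2 salt=2 tile=6
After 7 (gather 3 rubber): bone=1 flax=3 hammer=2 rubber=3 salt=2 tile=6
After 8 (gather 8 rubber): bone=1 flax=3 hammer=2 rubber=11 salt=2 tile=6
After 9 (craft parchment): bone=1 flax=3 hammer=2 parchment=1 rubber=8 salt=2 tile=6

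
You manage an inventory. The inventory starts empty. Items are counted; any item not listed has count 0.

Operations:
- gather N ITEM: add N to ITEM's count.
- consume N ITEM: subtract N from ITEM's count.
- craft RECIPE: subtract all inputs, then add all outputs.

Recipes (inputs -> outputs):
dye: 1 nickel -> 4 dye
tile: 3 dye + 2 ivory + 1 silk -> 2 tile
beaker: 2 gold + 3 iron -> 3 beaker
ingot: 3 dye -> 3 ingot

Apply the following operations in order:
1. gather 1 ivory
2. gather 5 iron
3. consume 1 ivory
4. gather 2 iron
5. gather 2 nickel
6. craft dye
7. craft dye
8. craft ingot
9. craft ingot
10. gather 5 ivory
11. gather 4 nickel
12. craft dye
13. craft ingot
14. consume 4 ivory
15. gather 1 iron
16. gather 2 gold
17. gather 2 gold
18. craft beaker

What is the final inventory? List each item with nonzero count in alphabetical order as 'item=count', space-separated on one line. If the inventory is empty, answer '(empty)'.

After 1 (gather 1 ivory): ivory=1
After 2 (gather 5 iron): iron=5 ivory=1
After 3 (consume 1 ivory): iron=5
After 4 (gather 2 iron): iron=7
After 5 (gather 2 nickel): iron=7 nickel=2
After 6 (craft dye): dye=4 iron=7 nickel=1
After 7 (craft dye): dye=8 iron=7
After 8 (craft ingot): dye=5 ingot=3 iron=7
After 9 (craft ingot): dye=2 ingot=6 iron=7
After 10 (gather 5 ivory): dye=2 ingot=6 iron=7 ivory=5
After 11 (gather 4 nickel): dye=2 ingot=6 iron=7 ivory=5 nickel=4
After 12 (craft dye): dye=6 ingot=6 iron=7 ivory=5 nickel=3
After 13 (craft ingot): dye=3 ingot=9 iron=7 ivory=5 nickel=3
After 14 (consume 4 ivory): dye=3 ingot=9 iron=7 ivory=1 nickel=3
After 15 (gather 1 iron): dye=3 ingot=9 iron=8 ivory=1 nickel=3
After 16 (gather 2 gold): dye=3 gold=2 ingot=9 iron=8 ivory=1 nickel=3
After 17 (gather 2 gold): dye=3 gold=4 ingot=9 iron=8 ivory=1 nickel=3
After 18 (craft beaker): beaker=3 dye=3 gold=2 ingot=9 iron=5 ivory=1 nickel=3

Answer: beaker=3 dye=3 gold=2 ingot=9 iron=5 ivory=1 nickel=3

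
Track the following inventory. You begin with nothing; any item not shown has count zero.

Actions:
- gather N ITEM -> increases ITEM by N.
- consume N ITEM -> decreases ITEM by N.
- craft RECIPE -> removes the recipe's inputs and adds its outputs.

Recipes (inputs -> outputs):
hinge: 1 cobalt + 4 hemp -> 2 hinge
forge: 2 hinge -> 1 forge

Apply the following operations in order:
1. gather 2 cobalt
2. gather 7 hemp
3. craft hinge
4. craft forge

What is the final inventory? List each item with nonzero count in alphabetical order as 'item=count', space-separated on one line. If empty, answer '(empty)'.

Answer: cobalt=1 forge=1 hemp=3

Derivation:
After 1 (gather 2 cobalt): cobalt=2
After 2 (gather 7 hemp): cobalt=2 hemp=7
After 3 (craft hinge): cobalt=1 hemp=3 hinge=2
After 4 (craft forge): cobalt=1 forge=1 hemp=3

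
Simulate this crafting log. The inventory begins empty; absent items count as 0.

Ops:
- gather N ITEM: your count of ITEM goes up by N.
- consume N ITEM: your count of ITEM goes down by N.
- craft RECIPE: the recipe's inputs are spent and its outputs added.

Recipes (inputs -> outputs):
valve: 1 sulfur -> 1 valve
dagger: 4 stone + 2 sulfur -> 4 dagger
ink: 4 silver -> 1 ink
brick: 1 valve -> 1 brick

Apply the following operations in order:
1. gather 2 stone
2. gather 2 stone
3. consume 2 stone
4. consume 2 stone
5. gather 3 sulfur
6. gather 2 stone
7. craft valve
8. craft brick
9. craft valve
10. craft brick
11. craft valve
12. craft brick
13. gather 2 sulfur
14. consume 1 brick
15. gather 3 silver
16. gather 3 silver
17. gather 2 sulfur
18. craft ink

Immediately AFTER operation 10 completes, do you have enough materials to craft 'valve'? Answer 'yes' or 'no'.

After 1 (gather 2 stone): stone=2
After 2 (gather 2 stone): stone=4
After 3 (consume 2 stone): stone=2
After 4 (consume 2 stone): (empty)
After 5 (gather 3 sulfur): sulfur=3
After 6 (gather 2 stone): stone=2 sulfur=3
After 7 (craft valve): stone=2 sulfur=2 valve=1
After 8 (craft brick): brick=1 stone=2 sulfur=2
After 9 (craft valve): brick=1 stone=2 sulfur=1 valve=1
After 10 (craft brick): brick=2 stone=2 sulfur=1

Answer: yes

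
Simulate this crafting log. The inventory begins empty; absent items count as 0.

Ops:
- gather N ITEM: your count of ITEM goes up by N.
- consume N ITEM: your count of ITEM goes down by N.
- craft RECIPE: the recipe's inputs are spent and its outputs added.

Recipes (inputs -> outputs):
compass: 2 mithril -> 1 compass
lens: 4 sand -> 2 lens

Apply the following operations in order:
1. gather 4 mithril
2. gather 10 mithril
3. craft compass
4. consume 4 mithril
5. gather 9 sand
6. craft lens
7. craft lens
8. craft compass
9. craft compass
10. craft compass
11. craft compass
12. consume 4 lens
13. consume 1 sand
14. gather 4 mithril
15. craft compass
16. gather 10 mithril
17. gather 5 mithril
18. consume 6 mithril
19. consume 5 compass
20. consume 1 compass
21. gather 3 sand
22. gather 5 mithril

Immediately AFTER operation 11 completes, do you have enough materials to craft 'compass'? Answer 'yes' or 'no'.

After 1 (gather 4 mithril): mithril=4
After 2 (gather 10 mithril): mithril=14
After 3 (craft compass): compass=1 mithril=12
After 4 (consume 4 mithril): compass=1 mithril=8
After 5 (gather 9 sand): compass=1 mithril=8 sand=9
After 6 (craft lens): compass=1 lens=2 mithril=8 sand=5
After 7 (craft lens): compass=1 lens=4 mithril=8 sand=1
After 8 (craft compass): compass=2 lens=4 mithril=6 sand=1
After 9 (craft compass): compass=3 lens=4 mithril=4 sand=1
After 10 (craft compass): compass=4 lens=4 mithril=2 sand=1
After 11 (craft compass): compass=5 lens=4 sand=1

Answer: no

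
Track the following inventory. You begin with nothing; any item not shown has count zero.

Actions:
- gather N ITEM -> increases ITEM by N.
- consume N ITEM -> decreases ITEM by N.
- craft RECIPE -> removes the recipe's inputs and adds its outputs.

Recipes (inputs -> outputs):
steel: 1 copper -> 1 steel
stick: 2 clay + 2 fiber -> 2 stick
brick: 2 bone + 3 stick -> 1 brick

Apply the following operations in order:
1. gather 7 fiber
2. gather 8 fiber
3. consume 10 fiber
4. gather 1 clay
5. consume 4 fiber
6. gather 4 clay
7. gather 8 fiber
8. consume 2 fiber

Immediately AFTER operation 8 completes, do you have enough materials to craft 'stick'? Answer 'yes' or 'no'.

After 1 (gather 7 fiber): fiber=7
After 2 (gather 8 fiber): fiber=15
After 3 (consume 10 fiber): fiber=5
After 4 (gather 1 clay): clay=1 fiber=5
After 5 (consume 4 fiber): clay=1 fiber=1
After 6 (gather 4 clay): clay=5 fiber=1
After 7 (gather 8 fiber): clay=5 fiber=9
After 8 (consume 2 fiber): clay=5 fiber=7

Answer: yes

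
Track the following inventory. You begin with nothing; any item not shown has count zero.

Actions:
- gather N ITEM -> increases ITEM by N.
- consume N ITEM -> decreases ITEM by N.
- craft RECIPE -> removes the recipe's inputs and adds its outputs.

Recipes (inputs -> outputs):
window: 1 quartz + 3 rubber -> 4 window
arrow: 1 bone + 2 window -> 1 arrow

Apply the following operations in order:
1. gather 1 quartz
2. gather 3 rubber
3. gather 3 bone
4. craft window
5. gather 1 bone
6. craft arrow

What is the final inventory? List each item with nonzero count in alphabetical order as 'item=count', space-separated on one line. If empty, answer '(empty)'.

Answer: arrow=1 bone=3 window=2

Derivation:
After 1 (gather 1 quartz): quartz=1
After 2 (gather 3 rubber): quartz=1 rubber=3
After 3 (gather 3 bone): bone=3 quartz=1 rubber=3
After 4 (craft window): bone=3 window=4
After 5 (gather 1 bone): bone=4 window=4
After 6 (craft arrow): arrow=1 bone=3 window=2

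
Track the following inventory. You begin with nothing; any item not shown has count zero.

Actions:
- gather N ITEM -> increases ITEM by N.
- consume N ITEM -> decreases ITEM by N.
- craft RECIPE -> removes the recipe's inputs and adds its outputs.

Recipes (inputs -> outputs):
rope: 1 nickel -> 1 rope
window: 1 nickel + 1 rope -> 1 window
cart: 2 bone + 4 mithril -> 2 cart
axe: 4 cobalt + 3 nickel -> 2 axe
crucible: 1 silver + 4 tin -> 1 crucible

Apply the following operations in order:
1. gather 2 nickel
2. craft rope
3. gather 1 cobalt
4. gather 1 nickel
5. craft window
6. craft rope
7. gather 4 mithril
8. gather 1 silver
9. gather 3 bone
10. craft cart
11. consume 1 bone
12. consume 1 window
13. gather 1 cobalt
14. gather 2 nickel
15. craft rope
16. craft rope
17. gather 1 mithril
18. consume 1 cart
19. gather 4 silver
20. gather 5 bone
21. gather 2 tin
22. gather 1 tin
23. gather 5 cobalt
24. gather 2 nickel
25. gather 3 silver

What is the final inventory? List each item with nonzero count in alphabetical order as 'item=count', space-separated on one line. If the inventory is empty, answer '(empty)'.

After 1 (gather 2 nickel): nickel=2
After 2 (craft rope): nickel=1 rope=1
After 3 (gather 1 cobalt): cobalt=1 nickel=1 rope=1
After 4 (gather 1 nickel): cobalt=1 nickel=2 rope=1
After 5 (craft window): cobalt=1 nickel=1 window=1
After 6 (craft rope): cobalt=1 rope=1 window=1
After 7 (gather 4 mithril): cobalt=1 mithril=4 rope=1 window=1
After 8 (gather 1 silver): cobalt=1 mithril=4 rope=1 silver=1 window=1
After 9 (gather 3 bone): bone=3 cobalt=1 mithril=4 rope=1 silver=1 window=1
After 10 (craft cart): bone=1 cart=2 cobalt=1 rope=1 silver=1 window=1
After 11 (consume 1 bone): cart=2 cobalt=1 rope=1 silver=1 window=1
After 12 (consume 1 window): cart=2 cobalt=1 rope=1 silver=1
After 13 (gather 1 cobalt): cart=2 cobalt=2 rope=1 silver=1
After 14 (gather 2 nickel): cart=2 cobalt=2 nickel=2 rope=1 silver=1
After 15 (craft rope): cart=2 cobalt=2 nickel=1 rope=2 silver=1
After 16 (craft rope): cart=2 cobalt=2 rope=3 silver=1
After 17 (gather 1 mithril): cart=2 cobalt=2 mithril=1 rope=3 silver=1
After 18 (consume 1 cart): cart=1 cobalt=2 mithril=1 rope=3 silver=1
After 19 (gather 4 silver): cart=1 cobalt=2 mithril=1 rope=3 silver=5
After 20 (gather 5 bone): bone=5 cart=1 cobalt=2 mithril=1 rope=3 silver=5
After 21 (gather 2 tin): bone=5 cart=1 cobalt=2 mithril=1 rope=3 silver=5 tin=2
After 22 (gather 1 tin): bone=5 cart=1 cobalt=2 mithril=1 rope=3 silver=5 tin=3
After 23 (gather 5 cobalt): bone=5 cart=1 cobalt=7 mithril=1 rope=3 silver=5 tin=3
After 24 (gather 2 nickel): bone=5 cart=1 cobalt=7 mithril=1 nickel=2 rope=3 silver=5 tin=3
After 25 (gather 3 silver): bone=5 cart=1 cobalt=7 mithril=1 nickel=2 rope=3 silver=8 tin=3

Answer: bone=5 cart=1 cobalt=7 mithril=1 nickel=2 rope=3 silver=8 tin=3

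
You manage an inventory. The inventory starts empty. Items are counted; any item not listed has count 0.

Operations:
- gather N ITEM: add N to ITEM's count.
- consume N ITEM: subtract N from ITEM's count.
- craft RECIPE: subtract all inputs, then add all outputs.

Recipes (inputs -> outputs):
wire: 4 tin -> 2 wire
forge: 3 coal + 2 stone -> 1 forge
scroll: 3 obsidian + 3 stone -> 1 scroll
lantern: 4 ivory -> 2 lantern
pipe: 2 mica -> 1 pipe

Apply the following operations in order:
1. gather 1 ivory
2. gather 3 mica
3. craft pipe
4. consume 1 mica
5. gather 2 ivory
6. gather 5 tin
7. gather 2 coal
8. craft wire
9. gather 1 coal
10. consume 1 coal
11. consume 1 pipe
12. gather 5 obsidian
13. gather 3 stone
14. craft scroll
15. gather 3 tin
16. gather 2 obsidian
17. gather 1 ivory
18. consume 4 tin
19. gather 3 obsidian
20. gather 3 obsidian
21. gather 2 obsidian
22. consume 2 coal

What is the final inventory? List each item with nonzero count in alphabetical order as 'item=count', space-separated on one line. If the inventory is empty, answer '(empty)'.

Answer: ivory=4 obsidian=12 scroll=1 wire=2

Derivation:
After 1 (gather 1 ivory): ivory=1
After 2 (gather 3 mica): ivory=1 mica=3
After 3 (craft pipe): ivory=1 mica=1 pipe=1
After 4 (consume 1 mica): ivory=1 pipe=1
After 5 (gather 2 ivory): ivory=3 pipe=1
After 6 (gather 5 tin): ivory=3 pipe=1 tin=5
After 7 (gather 2 coal): coal=2 ivory=3 pipe=1 tin=5
After 8 (craft wire): coal=2 ivory=3 pipe=1 tin=1 wire=2
After 9 (gather 1 coal): coal=3 ivory=3 pipe=1 tin=1 wire=2
After 10 (consume 1 coal): coal=2 ivory=3 pipe=1 tin=1 wire=2
After 11 (consume 1 pipe): coal=2 ivory=3 tin=1 wire=2
After 12 (gather 5 obsidian): coal=2 ivory=3 obsidian=5 tin=1 wire=2
After 13 (gather 3 stone): coal=2 ivory=3 obsidian=5 stone=3 tin=1 wire=2
After 14 (craft scroll): coal=2 ivory=3 obsidian=2 scroll=1 tin=1 wire=2
After 15 (gather 3 tin): coal=2 ivory=3 obsidian=2 scroll=1 tin=4 wire=2
After 16 (gather 2 obsidian): coal=2 ivory=3 obsidian=4 scroll=1 tin=4 wire=2
After 17 (gather 1 ivory): coal=2 ivory=4 obsidian=4 scroll=1 tin=4 wire=2
After 18 (consume 4 tin): coal=2 ivory=4 obsidian=4 scroll=1 wire=2
After 19 (gather 3 obsidian): coal=2 ivory=4 obsidian=7 scroll=1 wire=2
After 20 (gather 3 obsidian): coal=2 ivory=4 obsidian=10 scroll=1 wire=2
After 21 (gather 2 obsidian): coal=2 ivory=4 obsidian=12 scroll=1 wire=2
After 22 (consume 2 coal): ivory=4 obsidian=12 scroll=1 wire=2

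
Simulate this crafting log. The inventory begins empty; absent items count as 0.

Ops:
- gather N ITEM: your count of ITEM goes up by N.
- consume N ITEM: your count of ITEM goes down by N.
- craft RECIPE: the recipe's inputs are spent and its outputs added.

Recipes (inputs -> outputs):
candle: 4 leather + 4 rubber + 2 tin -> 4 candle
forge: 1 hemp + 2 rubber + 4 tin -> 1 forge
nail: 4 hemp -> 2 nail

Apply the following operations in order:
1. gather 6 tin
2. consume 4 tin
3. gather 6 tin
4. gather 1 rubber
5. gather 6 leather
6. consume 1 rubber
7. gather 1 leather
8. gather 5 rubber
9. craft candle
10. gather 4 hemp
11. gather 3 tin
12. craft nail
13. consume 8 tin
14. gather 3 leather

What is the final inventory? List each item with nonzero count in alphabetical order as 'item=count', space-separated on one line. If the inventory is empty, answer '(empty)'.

After 1 (gather 6 tin): tin=6
After 2 (consume 4 tin): tin=2
After 3 (gather 6 tin): tin=8
After 4 (gather 1 rubber): rubber=1 tin=8
After 5 (gather 6 leather): leather=6 rubber=1 tin=8
After 6 (consume 1 rubber): leather=6 tin=8
After 7 (gather 1 leather): leather=7 tin=8
After 8 (gather 5 rubber): leather=7 rubber=5 tin=8
After 9 (craft candle): candle=4 leather=3 rubber=1 tin=6
After 10 (gather 4 hemp): candle=4 hemp=4 leather=3 rubber=1 tin=6
After 11 (gather 3 tin): candle=4 hemp=4 leather=3 rubber=1 tin=9
After 12 (craft nail): candle=4 leather=3 nail=2 rubber=1 tin=9
After 13 (consume 8 tin): candle=4 leather=3 nail=2 rubber=1 tin=1
After 14 (gather 3 leather): candle=4 leather=6 nail=2 rubber=1 tin=1

Answer: candle=4 leather=6 nail=2 rubber=1 tin=1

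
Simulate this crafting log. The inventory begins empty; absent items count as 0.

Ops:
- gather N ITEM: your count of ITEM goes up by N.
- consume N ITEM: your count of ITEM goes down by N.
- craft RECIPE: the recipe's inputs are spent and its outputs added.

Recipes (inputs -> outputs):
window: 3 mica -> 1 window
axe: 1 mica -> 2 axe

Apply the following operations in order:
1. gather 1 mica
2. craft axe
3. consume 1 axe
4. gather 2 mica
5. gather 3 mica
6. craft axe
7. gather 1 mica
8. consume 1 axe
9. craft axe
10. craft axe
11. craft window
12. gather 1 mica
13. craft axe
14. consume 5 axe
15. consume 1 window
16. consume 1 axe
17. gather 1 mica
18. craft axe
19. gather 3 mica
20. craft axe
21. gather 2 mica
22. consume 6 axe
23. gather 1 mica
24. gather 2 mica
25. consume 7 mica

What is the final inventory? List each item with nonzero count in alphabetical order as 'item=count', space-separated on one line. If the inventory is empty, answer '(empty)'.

After 1 (gather 1 mica): mica=1
After 2 (craft axe): axe=2
After 3 (consume 1 axe): axe=1
After 4 (gather 2 mica): axe=1 mica=2
After 5 (gather 3 mica): axe=1 mica=5
After 6 (craft axe): axe=3 mica=4
After 7 (gather 1 mica): axe=3 mica=5
After 8 (consume 1 axe): axe=2 mica=5
After 9 (craft axe): axe=4 mica=4
After 10 (craft axe): axe=6 mica=3
After 11 (craft window): axe=6 window=1
After 12 (gather 1 mica): axe=6 mica=1 window=1
After 13 (craft axe): axe=8 window=1
After 14 (consume 5 axe): axe=3 window=1
After 15 (consume 1 window): axe=3
After 16 (consume 1 axe): axe=2
After 17 (gather 1 mica): axe=2 mica=1
After 18 (craft axe): axe=4
After 19 (gather 3 mica): axe=4 mica=3
After 20 (craft axe): axe=6 mica=2
After 21 (gather 2 mica): axe=6 mica=4
After 22 (consume 6 axe): mica=4
After 23 (gather 1 mica): mica=5
After 24 (gather 2 mica): mica=7
After 25 (consume 7 mica): (empty)

Answer: (empty)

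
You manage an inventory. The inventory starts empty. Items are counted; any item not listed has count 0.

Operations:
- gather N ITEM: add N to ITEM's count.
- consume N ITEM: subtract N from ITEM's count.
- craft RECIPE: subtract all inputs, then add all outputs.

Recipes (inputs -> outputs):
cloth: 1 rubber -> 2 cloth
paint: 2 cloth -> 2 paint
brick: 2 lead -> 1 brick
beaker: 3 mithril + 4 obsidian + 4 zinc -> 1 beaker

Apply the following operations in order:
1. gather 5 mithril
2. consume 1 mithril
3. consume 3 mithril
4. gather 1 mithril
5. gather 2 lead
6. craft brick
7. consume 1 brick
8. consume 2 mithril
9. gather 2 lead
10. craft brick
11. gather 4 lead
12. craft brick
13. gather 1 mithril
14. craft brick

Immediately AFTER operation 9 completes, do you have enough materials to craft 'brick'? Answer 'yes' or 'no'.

Answer: yes

Derivation:
After 1 (gather 5 mithril): mithril=5
After 2 (consume 1 mithril): mithril=4
After 3 (consume 3 mithril): mithril=1
After 4 (gather 1 mithril): mithril=2
After 5 (gather 2 lead): lead=2 mithril=2
After 6 (craft brick): brick=1 mithril=2
After 7 (consume 1 brick): mithril=2
After 8 (consume 2 mithril): (empty)
After 9 (gather 2 lead): lead=2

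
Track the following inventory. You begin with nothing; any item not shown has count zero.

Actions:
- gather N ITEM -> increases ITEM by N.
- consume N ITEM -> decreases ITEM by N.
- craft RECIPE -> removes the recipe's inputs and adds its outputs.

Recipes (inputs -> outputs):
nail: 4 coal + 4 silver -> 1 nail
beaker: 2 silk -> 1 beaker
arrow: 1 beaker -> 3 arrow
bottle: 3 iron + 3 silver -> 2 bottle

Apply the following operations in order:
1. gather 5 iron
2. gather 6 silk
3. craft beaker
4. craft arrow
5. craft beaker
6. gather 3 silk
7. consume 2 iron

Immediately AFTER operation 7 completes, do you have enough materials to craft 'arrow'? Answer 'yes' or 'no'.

After 1 (gather 5 iron): iron=5
After 2 (gather 6 silk): iron=5 silk=6
After 3 (craft beaker): beaker=1 iron=5 silk=4
After 4 (craft arrow): arrow=3 iron=5 silk=4
After 5 (craft beaker): arrow=3 beaker=1 iron=5 silk=2
After 6 (gather 3 silk): arrow=3 beaker=1 iron=5 silk=5
After 7 (consume 2 iron): arrow=3 beaker=1 iron=3 silk=5

Answer: yes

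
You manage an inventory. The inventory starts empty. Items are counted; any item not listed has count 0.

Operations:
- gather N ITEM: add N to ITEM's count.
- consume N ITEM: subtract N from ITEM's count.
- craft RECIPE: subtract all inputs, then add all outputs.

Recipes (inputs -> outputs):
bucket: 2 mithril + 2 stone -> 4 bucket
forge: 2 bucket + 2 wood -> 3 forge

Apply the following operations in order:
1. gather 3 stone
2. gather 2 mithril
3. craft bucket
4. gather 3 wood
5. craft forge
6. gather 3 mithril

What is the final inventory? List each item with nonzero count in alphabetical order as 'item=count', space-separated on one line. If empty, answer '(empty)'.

After 1 (gather 3 stone): stone=3
After 2 (gather 2 mithril): mithril=2 stone=3
After 3 (craft bucket): bucket=4 stone=1
After 4 (gather 3 wood): bucket=4 stone=1 wood=3
After 5 (craft forge): bucket=2 forge=3 stone=1 wood=1
After 6 (gather 3 mithril): bucket=2 forge=3 mithril=3 stone=1 wood=1

Answer: bucket=2 forge=3 mithril=3 stone=1 wood=1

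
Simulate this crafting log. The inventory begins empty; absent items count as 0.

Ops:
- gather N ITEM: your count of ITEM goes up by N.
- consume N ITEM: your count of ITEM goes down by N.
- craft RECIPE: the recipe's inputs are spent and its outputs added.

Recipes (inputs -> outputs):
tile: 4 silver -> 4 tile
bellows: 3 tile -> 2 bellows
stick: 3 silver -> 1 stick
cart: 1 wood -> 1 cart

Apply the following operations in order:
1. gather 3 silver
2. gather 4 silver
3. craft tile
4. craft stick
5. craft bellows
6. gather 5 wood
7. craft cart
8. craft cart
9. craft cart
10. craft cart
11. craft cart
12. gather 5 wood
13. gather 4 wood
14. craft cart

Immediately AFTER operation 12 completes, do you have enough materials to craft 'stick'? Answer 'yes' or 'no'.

Answer: no

Derivation:
After 1 (gather 3 silver): silver=3
After 2 (gather 4 silver): silver=7
After 3 (craft tile): silver=3 tile=4
After 4 (craft stick): stick=1 tile=4
After 5 (craft bellows): bellows=2 stick=1 tile=1
After 6 (gather 5 wood): bellows=2 stick=1 tile=1 wood=5
After 7 (craft cart): bellows=2 cart=1 stick=1 tile=1 wood=4
After 8 (craft cart): bellows=2 cart=2 stick=1 tile=1 wood=3
After 9 (craft cart): bellows=2 cart=3 stick=1 tile=1 wood=2
After 10 (craft cart): bellows=2 cart=4 stick=1 tile=1 wood=1
After 11 (craft cart): bellows=2 cart=5 stick=1 tile=1
After 12 (gather 5 wood): bellows=2 cart=5 stick=1 tile=1 wood=5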